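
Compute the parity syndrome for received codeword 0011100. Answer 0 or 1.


Syndrome = XOR of all bits = 0 XOR 0 XOR 1 XOR 1 XOR 1 XOR 0 XOR 0 = 1

1


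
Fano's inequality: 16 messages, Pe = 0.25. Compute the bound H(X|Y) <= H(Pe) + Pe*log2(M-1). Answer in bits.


H(Pe) = -Pe*log2(Pe) - (1-Pe)*log2(1-Pe) = -0.25*log2(0.25) - 0.75*log2(0.75) = 0.500000 + 0.311278 = 0.8113. Pe*log2(M-1) = 0.25*log2(15) = 0.976723. Bound = H(Pe) + Pe*log2(M-1) = 0.500000 + 0.311278 + 0.976723 = 1.788

1.788 bits


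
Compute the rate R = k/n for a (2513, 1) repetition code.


Rate = k/n = 1/2513

1/2513


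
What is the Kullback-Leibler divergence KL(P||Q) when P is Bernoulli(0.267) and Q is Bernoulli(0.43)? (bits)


KL = p*log2(p/q) + (1-p)*log2((1-p)/(1-q)) = 0.267*log2(0.267/0.43) + 0.733*log2(0.733/0.57) = 0.0824

0.0824 bits


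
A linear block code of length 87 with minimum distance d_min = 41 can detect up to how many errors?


Detection capability = d_min - 1 = 41 - 1 = 40

40 errors


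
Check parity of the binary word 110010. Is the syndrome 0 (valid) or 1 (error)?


Syndrome = XOR of all bits = 1 XOR 1 XOR 0 XOR 0 XOR 1 XOR 0 = 1

1


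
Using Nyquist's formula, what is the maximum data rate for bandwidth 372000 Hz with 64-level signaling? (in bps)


Rate = 2 * B * log2(M) = 2 * 372000 * 6.0 = 4464000.0

4464000.0 bps


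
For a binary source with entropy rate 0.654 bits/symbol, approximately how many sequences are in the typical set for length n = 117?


log2|A_typical| = nH = 117 * 0.654 = 76.518, so |A_typical| ~ 2^76.518 = 1.082e+23

1.082e+23


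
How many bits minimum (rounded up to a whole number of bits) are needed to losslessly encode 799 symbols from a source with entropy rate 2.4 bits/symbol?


Minimum bits >= n * H = 799 * 2.4 = 1917.6, rounded up to a whole number of bits = 1918

1918 bits


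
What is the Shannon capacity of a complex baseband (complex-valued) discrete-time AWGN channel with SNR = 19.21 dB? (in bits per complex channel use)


SNR_linear = 10^(19.21/10) = 83.3681; C = log2(1 + SNR_linear) = log2(1 + 83.3681) = 6.3986

6.3986 bits/channel use


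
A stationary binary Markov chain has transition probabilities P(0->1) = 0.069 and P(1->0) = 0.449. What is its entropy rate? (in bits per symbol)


Stationary distribution: pi_0 = p10/(p01+p10) = 0.8668, pi_1 = 0.1332. Entropy rate H' = pi_0*H(p01) + pi_1*H(p10) = 0.8668*0.3622 + 0.1332*0.9925 = 0.4461

0.4461 bits/symbol


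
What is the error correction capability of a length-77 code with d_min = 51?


Correction capability = floor((d-1)/2) = floor((51-1)/2) = 25

25 errors


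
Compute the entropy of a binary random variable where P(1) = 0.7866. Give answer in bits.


H = -p*log2(p) - (1-p)*log2(1-p). -0.7866*log2(0.7866) = 0.272398; -0.2134*log2(0.2134) = 0.475534. H = 0.272398 + 0.475534 = 0.7479

0.7479 bits


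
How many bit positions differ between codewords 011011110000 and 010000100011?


Count differing positions: . . ^ . ^ ^ . ^ . . ^ ^ = 6 differences

6


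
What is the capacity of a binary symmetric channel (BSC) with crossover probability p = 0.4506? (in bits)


H(p) = -p*log2(p) - (1-p)*log2(1-p) = -0.4506*log2(0.4506) - 0.5494*log2(0.5494) = 0.518226 + 0.474721 = 0.9929. C = 1 - H(p) = 1 - 0.9929 = 0.0071

0.0071 bits


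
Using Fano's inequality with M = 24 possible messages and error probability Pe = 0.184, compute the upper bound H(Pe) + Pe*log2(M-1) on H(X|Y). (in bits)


H(Pe) = -Pe*log2(Pe) - (1-Pe)*log2(1-Pe) = -0.184*log2(0.184) - 0.816*log2(0.816) = 0.449369 + 0.239381 = 0.6887. Pe*log2(M-1) = 0.184*log2(23) = 0.832335. Bound = H(Pe) + Pe*log2(M-1) = 0.449369 + 0.239381 + 0.832335 = 1.5211

1.5211 bits


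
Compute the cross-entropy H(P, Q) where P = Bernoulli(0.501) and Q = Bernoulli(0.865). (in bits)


H(P,Q) = -p*log2(q) - (1-p)*log2(1-q). -0.501*log2(0.865) = 0.104823; -0.499*log2(0.135) = 1.441595. H(P,Q) = 0.104823 + 1.441595 = 1.5464

1.5464 bits


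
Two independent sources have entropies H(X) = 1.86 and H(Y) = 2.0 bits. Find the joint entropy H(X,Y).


For independent variables, H(X,Y) = H(X) + H(Y) = 1.86 + 2.0 = 3.86

3.86 bits


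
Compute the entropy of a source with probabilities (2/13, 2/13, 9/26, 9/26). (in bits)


H = -sum(p_i * log2(p_i)). Terms: -(2/13)*log2(2/13) = 0.415452; -(2/13)*log2(2/13) = 0.415452; -(9/26)*log2(9/26) = 0.529794; -(9/26)*log2(9/26) = 0.529794. H = 0.415452 + 0.415452 + 0.529794 + 0.529794 = 1.8905

1.8905 bits


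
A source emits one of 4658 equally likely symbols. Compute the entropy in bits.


H = log2(n) = log2(4658) = 12.1855

12.1855 bits


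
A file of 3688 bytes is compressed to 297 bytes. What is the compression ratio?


Ratio = original / compressed = 3688 / 297 = 12.4175

12.4175


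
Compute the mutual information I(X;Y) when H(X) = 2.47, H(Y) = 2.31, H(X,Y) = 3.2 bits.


I(X;Y) = H(X) + H(Y) - H(X,Y) = 2.47 + 2.31 - 3.2 = 1.58

1.58 bits


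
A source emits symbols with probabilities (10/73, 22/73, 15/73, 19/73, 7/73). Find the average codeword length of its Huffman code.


Huffman construction (repeatedly merge the two least-probable nodes; each merge adds 1 bit to every symbol beneath it): 7/73 + 10/73 = 17/73; 15/73 + 17/73 = 32/73; 19/73 + 22/73 = 41/73; 32/73 + 41/73 = 1. Resulting codeword lengths (in the order the probabilities were given): (3, 2, 2, 2, 3). L_avg = sum(p_i * l_i) = 10/73*3 + 22/73*2 + 15/73*2 + 19/73*2 + 7/73*3 = 163/73 = 2.2329

2.2329 bits


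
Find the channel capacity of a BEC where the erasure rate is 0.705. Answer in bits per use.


C = 1 - epsilon = 1 - 0.705 = 0.295

0.295 bits


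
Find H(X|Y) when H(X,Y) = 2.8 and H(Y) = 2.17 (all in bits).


H(X|Y) = H(X,Y) - H(Y) = 2.8 - 2.17 = 0.63

0.63 bits


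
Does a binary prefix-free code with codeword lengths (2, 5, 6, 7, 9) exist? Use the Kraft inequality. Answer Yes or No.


Kraft sum = sum(2^(-l_i)) = 0.3066, need <= 1. Result: satisfied (a binary prefix-free code with these lengths exists)

Yes


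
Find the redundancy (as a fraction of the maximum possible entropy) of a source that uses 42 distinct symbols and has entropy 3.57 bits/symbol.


H_max = log2(K) = log2(42) = 5.3923 bits/symbol. Redundancy = 1 - H/H_max = 1 - 3.57/5.3923 = 1 - 0.6621 = 0.3379

0.3379


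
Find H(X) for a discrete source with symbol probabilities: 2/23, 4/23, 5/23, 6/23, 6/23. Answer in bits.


H = -sum(p_i * log2(p_i)). Terms: -(2/23)*log2(2/23) = 0.306397; -(4/23)*log2(4/23) = 0.438880; -(5/23)*log2(5/23) = 0.478616; -(6/23)*log2(6/23) = 0.505722; -(6/23)*log2(6/23) = 0.505722. H = 0.306397 + 0.438880 + 0.478616 + 0.505722 + 0.505722 = 2.2353

2.2353 bits


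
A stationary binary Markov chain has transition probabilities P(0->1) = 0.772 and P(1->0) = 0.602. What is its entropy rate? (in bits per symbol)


Stationary distribution: pi_0 = p10/(p01+p10) = 0.4381, pi_1 = 0.5619. Entropy rate H' = pi_0*H(p01) + pi_1*H(p10) = 0.4381*0.7745 + 0.5619*0.9698 = 0.8842

0.8842 bits/symbol


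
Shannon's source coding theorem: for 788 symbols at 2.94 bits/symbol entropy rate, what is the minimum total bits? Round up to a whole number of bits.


Minimum bits >= n * H = 788 * 2.94 = 2316.72, rounded up to a whole number of bits = 2317

2317 bits


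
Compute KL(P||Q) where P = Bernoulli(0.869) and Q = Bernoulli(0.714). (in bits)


KL = p*log2(p/q) + (1-p)*log2((1-p)/(1-q)) = 0.869*log2(0.869/0.714) + 0.131*log2(0.131/0.286) = 0.0987

0.0987 bits


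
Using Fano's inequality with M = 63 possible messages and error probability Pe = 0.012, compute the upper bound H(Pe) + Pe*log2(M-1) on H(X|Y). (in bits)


H(Pe) = -Pe*log2(Pe) - (1-Pe)*log2(1-Pe) = -0.012*log2(0.012) - 0.988*log2(0.988) = 0.076570 + 0.017208 = 0.0938. Pe*log2(M-1) = 0.012*log2(62) = 0.071450. Bound = H(Pe) + Pe*log2(M-1) = 0.076570 + 0.017208 + 0.071450 = 0.1652

0.1652 bits


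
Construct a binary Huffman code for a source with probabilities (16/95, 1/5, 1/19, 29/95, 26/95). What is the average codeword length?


Huffman construction (repeatedly merge the two least-probable nodes; each merge adds 1 bit to every symbol beneath it): 1/19 + 16/95 = 21/95; 1/5 + 21/95 = 8/19; 26/95 + 29/95 = 11/19; 8/19 + 11/19 = 1. Resulting codeword lengths (in the order the probabilities were given): (3, 2, 3, 2, 2). L_avg = sum(p_i * l_i) = 16/95*3 + 1/5*2 + 1/19*3 + 29/95*2 + 26/95*2 = 211/95 = 2.2211

2.2211 bits


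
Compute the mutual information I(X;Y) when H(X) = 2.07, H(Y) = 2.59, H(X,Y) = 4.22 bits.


I(X;Y) = H(X) + H(Y) - H(X,Y) = 2.07 + 2.59 - 4.22 = 0.44

0.44 bits


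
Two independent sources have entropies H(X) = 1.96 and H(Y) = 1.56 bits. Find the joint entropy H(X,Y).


For independent variables, H(X,Y) = H(X) + H(Y) = 1.96 + 1.56 = 3.52

3.52 bits


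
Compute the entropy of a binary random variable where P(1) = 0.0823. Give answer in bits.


H = -p*log2(p) - (1-p)*log2(1-p). -0.0823*log2(0.0823) = 0.296524; -0.9177*log2(0.9177) = 0.113708. H = 0.296524 + 0.113708 = 0.4102

0.4102 bits


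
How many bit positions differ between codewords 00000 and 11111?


Count differing positions: ^ ^ ^ ^ ^ = 5 differences

5


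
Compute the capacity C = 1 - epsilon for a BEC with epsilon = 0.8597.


C = 1 - epsilon = 1 - 0.8597 = 0.1403

0.1403 bits


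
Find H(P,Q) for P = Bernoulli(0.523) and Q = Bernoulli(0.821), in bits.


H(P,Q) = -p*log2(q) - (1-p)*log2(1-q). -0.523*log2(0.821) = 0.148817; -0.477*log2(0.179) = 1.183899. H(P,Q) = 0.148817 + 1.183899 = 1.3327

1.3327 bits


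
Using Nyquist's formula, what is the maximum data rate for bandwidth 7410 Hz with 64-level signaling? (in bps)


Rate = 2 * B * log2(M) = 2 * 7410 * 6.0 = 88920.0

88920.0 bps


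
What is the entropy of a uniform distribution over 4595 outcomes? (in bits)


H = log2(n) = log2(4595) = 12.1658

12.1658 bits


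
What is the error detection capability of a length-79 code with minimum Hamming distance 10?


Detection capability = d_min - 1 = 10 - 1 = 9

9 errors


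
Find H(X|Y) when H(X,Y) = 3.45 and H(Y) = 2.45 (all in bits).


H(X|Y) = H(X,Y) - H(Y) = 3.45 - 2.45 = 1.0

1.0 bits


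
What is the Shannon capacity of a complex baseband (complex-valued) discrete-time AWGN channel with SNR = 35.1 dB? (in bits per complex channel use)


SNR_linear = 10^(35.1/10) = 3235.9366; C = log2(1 + SNR_linear) = log2(1 + 3235.9366) = 11.6604

11.6604 bits/channel use


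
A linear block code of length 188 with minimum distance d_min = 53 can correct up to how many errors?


Correction capability = floor((d-1)/2) = floor((53-1)/2) = 26

26 errors


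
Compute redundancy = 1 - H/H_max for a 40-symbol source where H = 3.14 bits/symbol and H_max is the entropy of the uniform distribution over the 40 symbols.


H_max = log2(K) = log2(40) = 5.3219 bits/symbol. Redundancy = 1 - H/H_max = 1 - 3.14/5.3219 = 1 - 0.59 = 0.41

0.41


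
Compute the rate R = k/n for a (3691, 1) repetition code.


Rate = k/n = 1/3691

1/3691


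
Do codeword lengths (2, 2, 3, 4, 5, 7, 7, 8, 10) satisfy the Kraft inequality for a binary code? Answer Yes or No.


Kraft sum = sum(2^(-l_i)) = 0.7393, need <= 1. Result: satisfied (a binary prefix-free code with these lengths exists)

Yes


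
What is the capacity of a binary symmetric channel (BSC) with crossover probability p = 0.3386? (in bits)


H(p) = -p*log2(p) - (1-p)*log2(1-p) = -0.3386*log2(0.3386) - 0.6614*log2(0.6614) = 0.529010 + 0.394462 = 0.9235. C = 1 - H(p) = 1 - 0.9235 = 0.0765

0.0765 bits


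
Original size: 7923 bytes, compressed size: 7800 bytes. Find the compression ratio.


Ratio = original / compressed = 7923 / 7800 = 1.0158

1.0158


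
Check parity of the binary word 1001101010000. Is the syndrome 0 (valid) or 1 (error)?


Syndrome = XOR of all bits = 1 XOR 0 XOR 0 XOR 1 XOR 1 XOR 0 XOR 1 XOR 0 XOR 1 XOR 0 XOR 0 XOR 0 XOR 0 = 1

1


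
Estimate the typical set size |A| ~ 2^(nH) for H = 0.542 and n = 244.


log2|A_typical| = nH = 244 * 0.542 = 132.248, so |A_typical| ~ 2^132.248 = 6.466e+39

6.466e+39


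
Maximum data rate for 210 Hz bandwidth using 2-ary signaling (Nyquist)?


Rate = 2 * B * log2(M) = 2 * 210 * 1.0 = 420.0

420.0 bps


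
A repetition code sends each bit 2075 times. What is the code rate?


Rate = k/n = 1/2075

1/2075


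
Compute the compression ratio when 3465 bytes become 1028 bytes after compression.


Ratio = original / compressed = 3465 / 1028 = 3.3706

3.3706


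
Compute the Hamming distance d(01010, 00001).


Count differing positions: . ^ . ^ ^ = 3 differences

3


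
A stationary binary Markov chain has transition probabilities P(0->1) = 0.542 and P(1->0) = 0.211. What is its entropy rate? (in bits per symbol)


Stationary distribution: pi_0 = p10/(p01+p10) = 0.2802, pi_1 = 0.7198. Entropy rate H' = pi_0*H(p01) + pi_1*H(p10) = 0.2802*0.9949 + 0.7198*0.7434 = 0.8139

0.8139 bits/symbol


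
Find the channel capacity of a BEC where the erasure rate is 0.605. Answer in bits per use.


C = 1 - epsilon = 1 - 0.605 = 0.395

0.395 bits


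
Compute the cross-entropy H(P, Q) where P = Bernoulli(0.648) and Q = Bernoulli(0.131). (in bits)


H(P,Q) = -p*log2(q) - (1-p)*log2(1-q). -0.648*log2(0.131) = 1.900170; -0.352*log2(0.869) = 0.071305. H(P,Q) = 1.900170 + 0.071305 = 1.9715

1.9715 bits


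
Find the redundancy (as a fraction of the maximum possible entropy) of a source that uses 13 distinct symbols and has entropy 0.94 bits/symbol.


H_max = log2(K) = log2(13) = 3.7004 bits/symbol. Redundancy = 1 - H/H_max = 1 - 0.94/3.7004 = 1 - 0.254 = 0.746

0.746


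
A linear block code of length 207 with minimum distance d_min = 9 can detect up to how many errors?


Detection capability = d_min - 1 = 9 - 1 = 8

8 errors


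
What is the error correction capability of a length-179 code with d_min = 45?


Correction capability = floor((d-1)/2) = floor((45-1)/2) = 22

22 errors


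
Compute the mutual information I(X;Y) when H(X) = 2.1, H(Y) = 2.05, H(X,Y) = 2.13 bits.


I(X;Y) = H(X) + H(Y) - H(X,Y) = 2.1 + 2.05 - 2.13 = 2.02

2.02 bits


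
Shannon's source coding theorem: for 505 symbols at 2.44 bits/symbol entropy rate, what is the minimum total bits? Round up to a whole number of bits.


Minimum bits >= n * H = 505 * 2.44 = 1232.2, rounded up to a whole number of bits = 1233

1233 bits


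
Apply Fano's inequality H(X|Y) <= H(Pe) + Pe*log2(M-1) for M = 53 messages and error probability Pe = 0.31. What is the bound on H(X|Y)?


H(Pe) = -Pe*log2(Pe) - (1-Pe)*log2(1-Pe) = -0.31*log2(0.31) - 0.69*log2(0.69) = 0.523795 + 0.369379 = 0.8932. Pe*log2(M-1) = 0.31*log2(52) = 1.767136. Bound = H(Pe) + Pe*log2(M-1) = 0.523795 + 0.369379 + 1.767136 = 2.6603

2.6603 bits


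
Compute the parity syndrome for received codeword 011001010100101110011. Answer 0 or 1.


Syndrome = XOR of all bits = 0 XOR 1 XOR 1 XOR 0 XOR 0 XOR 1 XOR 0 XOR 1 XOR 0 XOR 1 XOR 0 XOR 0 XOR 1 XOR 0 XOR 1 XOR 1 XOR 1 XOR 0 XOR 0 XOR 1 XOR 1 = 1

1


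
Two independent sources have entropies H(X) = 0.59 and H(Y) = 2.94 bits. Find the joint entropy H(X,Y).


For independent variables, H(X,Y) = H(X) + H(Y) = 0.59 + 2.94 = 3.53

3.53 bits


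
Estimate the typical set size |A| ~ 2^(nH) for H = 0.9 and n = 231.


log2|A_typical| = nH = 231 * 0.9 = 207.9, so |A_typical| ~ 2^207.9 = 3.838e+62

3.838e+62


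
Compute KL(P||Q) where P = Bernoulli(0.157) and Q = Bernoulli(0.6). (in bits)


KL = p*log2(p/q) + (1-p)*log2((1-p)/(1-q)) = 0.157*log2(0.157/0.6) + 0.843*log2(0.843/0.4) = 0.603

0.603 bits


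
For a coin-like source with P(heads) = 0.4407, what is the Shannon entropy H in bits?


H = -p*log2(p) - (1-p)*log2(1-p). -0.4407*log2(0.4407) = 0.520965; -0.5593*log2(0.5593) = 0.468864. H = 0.520965 + 0.468864 = 0.9898

0.9898 bits


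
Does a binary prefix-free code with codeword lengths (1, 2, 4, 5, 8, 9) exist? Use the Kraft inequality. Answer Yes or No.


Kraft sum = sum(2^(-l_i)) = 0.8496, need <= 1. Result: satisfied (a binary prefix-free code with these lengths exists)

Yes


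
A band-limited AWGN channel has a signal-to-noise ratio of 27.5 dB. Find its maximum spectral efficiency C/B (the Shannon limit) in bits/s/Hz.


SNR_linear = 10^(27.5/10) = 562.3413; C/B = log2(1 + SNR_linear) = log2(1 + 562.3413) = 9.1379

9.1379 bits/s/Hz


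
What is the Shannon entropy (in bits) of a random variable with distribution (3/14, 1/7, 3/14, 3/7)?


H = -sum(p_i * log2(p_i)). Terms: -(3/14)*log2(3/14) = 0.476227; -(1/7)*log2(1/7) = 0.401051; -(3/14)*log2(3/14) = 0.476227; -(3/7)*log2(3/7) = 0.523882. H = 0.476227 + 0.401051 + 0.476227 + 0.523882 = 1.8774

1.8774 bits


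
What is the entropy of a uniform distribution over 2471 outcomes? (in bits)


H = log2(n) = log2(2471) = 11.2709

11.2709 bits


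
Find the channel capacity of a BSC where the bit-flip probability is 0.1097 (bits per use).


H(p) = -p*log2(p) - (1-p)*log2(1-p) = -0.1097*log2(0.1097) - 0.8903*log2(0.8903) = 0.349764 + 0.149247 = 0.499. C = 1 - H(p) = 1 - 0.499 = 0.501

0.501 bits


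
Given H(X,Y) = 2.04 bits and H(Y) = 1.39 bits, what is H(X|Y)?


H(X|Y) = H(X,Y) - H(Y) = 2.04 - 1.39 = 0.65

0.65 bits


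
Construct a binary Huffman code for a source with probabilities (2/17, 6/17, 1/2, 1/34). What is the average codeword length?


Huffman construction (repeatedly merge the two least-probable nodes; each merge adds 1 bit to every symbol beneath it): 1/34 + 2/17 = 5/34; 5/34 + 6/17 = 1/2; 1/2 + 1/2 = 1. Resulting codeword lengths (in the order the probabilities were given): (3, 2, 1, 3). L_avg = sum(p_i * l_i) = 2/17*3 + 6/17*2 + 1/2*1 + 1/34*3 = 28/17 = 1.6471

1.6471 bits


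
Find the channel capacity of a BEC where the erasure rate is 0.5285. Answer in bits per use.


C = 1 - epsilon = 1 - 0.5285 = 0.4715

0.4715 bits


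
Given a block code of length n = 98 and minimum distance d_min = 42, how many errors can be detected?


Detection capability = d_min - 1 = 42 - 1 = 41

41 errors


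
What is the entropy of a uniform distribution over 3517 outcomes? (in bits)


H = log2(n) = log2(3517) = 11.7801

11.7801 bits


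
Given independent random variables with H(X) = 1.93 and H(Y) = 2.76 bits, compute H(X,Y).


For independent variables, H(X,Y) = H(X) + H(Y) = 1.93 + 2.76 = 4.69

4.69 bits


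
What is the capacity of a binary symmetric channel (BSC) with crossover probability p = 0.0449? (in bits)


H(p) = -p*log2(p) - (1-p)*log2(1-p) = -0.0449*log2(0.0449) - 0.9551*log2(0.9551) = 0.201024 + 0.063300 = 0.2643. C = 1 - H(p) = 1 - 0.2643 = 0.7357

0.7357 bits


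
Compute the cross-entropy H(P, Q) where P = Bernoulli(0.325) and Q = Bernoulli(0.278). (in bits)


H(P,Q) = -p*log2(q) - (1-p)*log2(1-q). -0.325*log2(0.278) = 0.600224; -0.675*log2(0.722) = 0.317202. H(P,Q) = 0.600224 + 0.317202 = 0.9174

0.9174 bits


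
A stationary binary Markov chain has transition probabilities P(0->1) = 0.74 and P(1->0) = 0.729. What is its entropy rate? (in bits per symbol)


Stationary distribution: pi_0 = p10/(p01+p10) = 0.4963, pi_1 = 0.5037. Entropy rate H' = pi_0*H(p01) + pi_1*H(p10) = 0.4963*0.8267 + 0.5037*0.8429 = 0.8349

0.8349 bits/symbol


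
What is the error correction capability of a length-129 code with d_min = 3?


Correction capability = floor((d-1)/2) = floor((3-1)/2) = 1

1 errors


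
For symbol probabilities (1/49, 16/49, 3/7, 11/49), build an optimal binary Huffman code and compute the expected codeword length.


Huffman construction (repeatedly merge the two least-probable nodes; each merge adds 1 bit to every symbol beneath it): 1/49 + 11/49 = 12/49; 12/49 + 16/49 = 4/7; 3/7 + 4/7 = 1. Resulting codeword lengths (in the order the probabilities were given): (3, 2, 1, 3). L_avg = sum(p_i * l_i) = 1/49*3 + 16/49*2 + 3/7*1 + 11/49*3 = 89/49 = 1.8163

1.8163 bits


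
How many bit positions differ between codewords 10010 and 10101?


Count differing positions: . . ^ ^ ^ = 3 differences

3


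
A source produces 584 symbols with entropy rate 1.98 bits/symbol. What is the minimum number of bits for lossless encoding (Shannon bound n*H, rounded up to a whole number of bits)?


Minimum bits >= n * H = 584 * 1.98 = 1156.32, rounded up to a whole number of bits = 1157

1157 bits


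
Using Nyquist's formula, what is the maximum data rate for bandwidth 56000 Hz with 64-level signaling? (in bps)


Rate = 2 * B * log2(M) = 2 * 56000 * 6.0 = 672000.0

672000.0 bps


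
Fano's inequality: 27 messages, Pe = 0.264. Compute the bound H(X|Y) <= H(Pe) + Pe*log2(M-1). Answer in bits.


H(Pe) = -Pe*log2(Pe) - (1-Pe)*log2(1-Pe) = -0.264*log2(0.264) - 0.736*log2(0.736) = 0.507247 + 0.325476 = 0.8327. Pe*log2(M-1) = 0.264*log2(26) = 1.240916. Bound = H(Pe) + Pe*log2(M-1) = 0.507247 + 0.325476 + 1.240916 = 2.0736

2.0736 bits


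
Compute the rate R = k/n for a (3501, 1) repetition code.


Rate = k/n = 1/3501

1/3501


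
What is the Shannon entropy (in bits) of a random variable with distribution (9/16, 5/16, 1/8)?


H = -sum(p_i * log2(p_i)). Terms: -(9/16)*log2(9/16) = 0.466917; -(5/16)*log2(5/16) = 0.524397; -(1/8)*log2(1/8) = 0.375000. H = 0.466917 + 0.524397 + 0.375000 = 1.3663

1.3663 bits


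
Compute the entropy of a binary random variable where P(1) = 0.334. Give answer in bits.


H = -p*log2(p) - (1-p)*log2(1-p). -0.334*log2(0.334) = 0.528415; -0.666*log2(0.666) = 0.390546. H = 0.528415 + 0.390546 = 0.919

0.919 bits


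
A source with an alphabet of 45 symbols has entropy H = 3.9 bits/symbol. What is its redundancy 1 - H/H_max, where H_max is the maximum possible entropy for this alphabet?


H_max = log2(K) = log2(45) = 5.4919 bits/symbol. Redundancy = 1 - H/H_max = 1 - 3.9/5.4919 = 1 - 0.7101 = 0.2899

0.2899


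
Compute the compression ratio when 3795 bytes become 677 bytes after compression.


Ratio = original / compressed = 3795 / 677 = 5.6056

5.6056


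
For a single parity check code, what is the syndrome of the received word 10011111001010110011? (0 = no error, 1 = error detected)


Syndrome = XOR of all bits = 1 XOR 0 XOR 0 XOR 1 XOR 1 XOR 1 XOR 1 XOR 1 XOR 0 XOR 0 XOR 1 XOR 0 XOR 1 XOR 0 XOR 1 XOR 1 XOR 0 XOR 0 XOR 1 XOR 1 = 0

0


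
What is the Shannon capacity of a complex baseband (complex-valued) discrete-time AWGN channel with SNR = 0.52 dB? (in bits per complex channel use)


SNR_linear = 10^(0.52/10) = 1.1272; C = log2(1 + SNR_linear) = log2(1 + 1.1272) = 1.089

1.089 bits/channel use


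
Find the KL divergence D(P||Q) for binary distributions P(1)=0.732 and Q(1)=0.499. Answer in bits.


KL = p*log2(p/q) + (1-p)*log2((1-p)/(1-q)) = 0.732*log2(0.732/0.499) + 0.268*log2(0.268/0.501) = 0.1628

0.1628 bits


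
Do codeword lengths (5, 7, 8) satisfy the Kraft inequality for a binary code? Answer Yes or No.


Kraft sum = sum(2^(-l_i)) = 0.043, need <= 1. Result: satisfied (a binary prefix-free code with these lengths exists)

Yes


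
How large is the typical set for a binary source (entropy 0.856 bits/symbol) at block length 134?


log2|A_typical| = nH = 134 * 0.856 = 114.704, so |A_typical| ~ 2^114.704 = 3.383e+34

3.383e+34


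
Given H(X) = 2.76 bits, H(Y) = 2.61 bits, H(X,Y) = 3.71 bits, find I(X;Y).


I(X;Y) = H(X) + H(Y) - H(X,Y) = 2.76 + 2.61 - 3.71 = 1.66

1.66 bits


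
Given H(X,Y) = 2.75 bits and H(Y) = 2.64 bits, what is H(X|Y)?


H(X|Y) = H(X,Y) - H(Y) = 2.75 - 2.64 = 0.11

0.11 bits


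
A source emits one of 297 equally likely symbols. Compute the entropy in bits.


H = log2(n) = log2(297) = 8.2143

8.2143 bits


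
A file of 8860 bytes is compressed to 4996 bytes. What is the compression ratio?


Ratio = original / compressed = 8860 / 4996 = 1.7734

1.7734


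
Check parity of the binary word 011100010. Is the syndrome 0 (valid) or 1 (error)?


Syndrome = XOR of all bits = 0 XOR 1 XOR 1 XOR 1 XOR 0 XOR 0 XOR 0 XOR 1 XOR 0 = 0

0


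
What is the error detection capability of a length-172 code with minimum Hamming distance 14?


Detection capability = d_min - 1 = 14 - 1 = 13

13 errors


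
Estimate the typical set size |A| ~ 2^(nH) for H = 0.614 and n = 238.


log2|A_typical| = nH = 238 * 0.614 = 146.132, so |A_typical| ~ 2^146.132 = 9.775e+43

9.775e+43


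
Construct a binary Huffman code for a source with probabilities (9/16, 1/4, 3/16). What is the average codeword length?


Huffman construction (repeatedly merge the two least-probable nodes; each merge adds 1 bit to every symbol beneath it): 3/16 + 1/4 = 7/16; 7/16 + 9/16 = 1. Resulting codeword lengths (in the order the probabilities were given): (1, 2, 2). L_avg = sum(p_i * l_i) = 9/16*1 + 1/4*2 + 3/16*2 = 23/16 = 1.4375

1.4375 bits


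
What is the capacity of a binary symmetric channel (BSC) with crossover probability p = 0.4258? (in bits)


H(p) = -p*log2(p) - (1-p)*log2(1-p) = -0.4258*log2(0.4258) - 0.5742*log2(0.5742) = 0.524480 + 0.459575 = 0.9841. C = 1 - H(p) = 1 - 0.9841 = 0.0159

0.0159 bits


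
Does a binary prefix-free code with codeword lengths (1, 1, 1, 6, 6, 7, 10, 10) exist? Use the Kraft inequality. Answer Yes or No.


Kraft sum = sum(2^(-l_i)) = 1.541, need <= 1. Result: violated (a binary prefix-free code with these lengths cannot exist)

No


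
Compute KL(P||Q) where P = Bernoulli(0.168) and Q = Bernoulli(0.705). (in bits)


KL = p*log2(p/q) + (1-p)*log2((1-p)/(1-q)) = 0.168*log2(0.168/0.705) + 0.832*log2(0.832/0.295) = 0.8969

0.8969 bits


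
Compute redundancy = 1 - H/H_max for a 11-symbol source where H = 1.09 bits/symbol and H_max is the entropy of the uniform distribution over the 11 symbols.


H_max = log2(K) = log2(11) = 3.4594 bits/symbol. Redundancy = 1 - H/H_max = 1 - 1.09/3.4594 = 1 - 0.3151 = 0.6849

0.6849


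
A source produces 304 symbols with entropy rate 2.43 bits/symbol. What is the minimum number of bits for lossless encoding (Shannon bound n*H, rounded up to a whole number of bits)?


Minimum bits >= n * H = 304 * 2.43 = 738.72, rounded up to a whole number of bits = 739

739 bits


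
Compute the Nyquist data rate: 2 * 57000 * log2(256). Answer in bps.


Rate = 2 * B * log2(M) = 2 * 57000 * 8.0 = 912000.0

912000.0 bps


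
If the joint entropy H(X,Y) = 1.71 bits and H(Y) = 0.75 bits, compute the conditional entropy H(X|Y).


H(X|Y) = H(X,Y) - H(Y) = 1.71 - 0.75 = 0.96

0.96 bits


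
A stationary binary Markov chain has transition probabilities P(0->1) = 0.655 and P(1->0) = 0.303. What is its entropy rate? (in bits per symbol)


Stationary distribution: pi_0 = p10/(p01+p10) = 0.3163, pi_1 = 0.6837. Entropy rate H' = pi_0*H(p01) + pi_1*H(p10) = 0.3163*0.9295 + 0.6837*0.8849 = 0.899

0.899 bits/symbol


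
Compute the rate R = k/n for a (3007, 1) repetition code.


Rate = k/n = 1/3007

1/3007


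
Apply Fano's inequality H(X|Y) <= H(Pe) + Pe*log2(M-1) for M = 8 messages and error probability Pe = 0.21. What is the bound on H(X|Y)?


H(Pe) = -Pe*log2(Pe) - (1-Pe)*log2(1-Pe) = -0.21*log2(0.21) - 0.79*log2(0.79) = 0.472823 + 0.268660 = 0.7415. Pe*log2(M-1) = 0.21*log2(7) = 0.589545. Bound = H(Pe) + Pe*log2(M-1) = 0.472823 + 0.268660 + 0.589545 = 1.331

1.331 bits


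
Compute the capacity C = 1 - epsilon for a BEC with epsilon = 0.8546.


C = 1 - epsilon = 1 - 0.8546 = 0.1454

0.1454 bits


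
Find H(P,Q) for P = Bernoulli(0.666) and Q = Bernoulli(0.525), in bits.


H(P,Q) = -p*log2(q) - (1-p)*log2(1-q). -0.666*log2(0.525) = 0.619121; -0.334*log2(0.475) = 0.358716. H(P,Q) = 0.619121 + 0.358716 = 0.9778

0.9778 bits


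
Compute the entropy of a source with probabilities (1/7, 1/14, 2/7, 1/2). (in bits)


H = -sum(p_i * log2(p_i)). Terms: -(1/7)*log2(1/7) = 0.401051; -(1/14)*log2(1/14) = 0.271954; -(2/7)*log2(2/7) = 0.516387; -(1/2)*log2(1/2) = 0.500000. H = 0.401051 + 0.271954 + 0.516387 + 0.500000 = 1.6894

1.6894 bits


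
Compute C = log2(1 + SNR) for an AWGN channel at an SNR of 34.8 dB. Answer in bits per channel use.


SNR_linear = 10^(34.8/10) = 3019.9517; C = log2(1 + SNR_linear) = log2(1 + 3019.9517) = 11.5608

11.5608 bits/channel use


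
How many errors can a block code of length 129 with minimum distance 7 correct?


Correction capability = floor((d-1)/2) = floor((7-1)/2) = 3

3 errors


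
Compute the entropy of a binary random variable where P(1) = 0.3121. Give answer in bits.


H = -p*log2(p) - (1-p)*log2(1-p). -0.3121*log2(0.3121) = 0.524303; -0.6879*log2(0.6879) = 0.371280. H = 0.524303 + 0.371280 = 0.8956

0.8956 bits


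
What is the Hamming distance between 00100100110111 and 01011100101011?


Count differing positions: . ^ ^ ^ ^ . . . . ^ ^ ^ . . = 7 differences

7


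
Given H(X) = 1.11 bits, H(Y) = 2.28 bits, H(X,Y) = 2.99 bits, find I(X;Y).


I(X;Y) = H(X) + H(Y) - H(X,Y) = 1.11 + 2.28 - 2.99 = 0.4

0.4 bits


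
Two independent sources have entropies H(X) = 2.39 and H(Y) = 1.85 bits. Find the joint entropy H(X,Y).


For independent variables, H(X,Y) = H(X) + H(Y) = 2.39 + 1.85 = 4.24

4.24 bits


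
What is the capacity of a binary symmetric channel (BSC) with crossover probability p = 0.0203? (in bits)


H(p) = -p*log2(p) - (1-p)*log2(1-p) = -0.0203*log2(0.0203) - 0.9797*log2(0.9797) = 0.114134 + 0.028987 = 0.1431. C = 1 - H(p) = 1 - 0.1431 = 0.8569

0.8569 bits


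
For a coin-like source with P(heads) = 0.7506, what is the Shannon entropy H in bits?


H = -p*log2(p) - (1-p)*log2(1-p). -0.7506*log2(0.7506) = 0.310661; -0.2494*log2(0.2494) = 0.499665. H = 0.310661 + 0.499665 = 0.8103

0.8103 bits


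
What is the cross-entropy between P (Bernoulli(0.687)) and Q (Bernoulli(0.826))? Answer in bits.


H(P,Q) = -p*log2(q) - (1-p)*log2(1-q). -0.687*log2(0.826) = 0.189465; -0.313*log2(0.174) = 0.789649. H(P,Q) = 0.189465 + 0.789649 = 0.9791

0.9791 bits


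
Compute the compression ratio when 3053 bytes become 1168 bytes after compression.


Ratio = original / compressed = 3053 / 1168 = 2.6139

2.6139


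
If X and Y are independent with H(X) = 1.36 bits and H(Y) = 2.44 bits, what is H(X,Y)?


For independent variables, H(X,Y) = H(X) + H(Y) = 1.36 + 2.44 = 3.8

3.8 bits


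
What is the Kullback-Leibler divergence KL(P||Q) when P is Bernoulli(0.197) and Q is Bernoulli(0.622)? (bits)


KL = p*log2(p/q) + (1-p)*log2((1-p)/(1-q)) = 0.197*log2(0.197/0.622) + 0.803*log2(0.803/0.378) = 0.5461

0.5461 bits


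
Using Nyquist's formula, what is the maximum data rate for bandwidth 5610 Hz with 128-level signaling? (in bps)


Rate = 2 * B * log2(M) = 2 * 5610 * 7.0 = 78540.0

78540.0 bps


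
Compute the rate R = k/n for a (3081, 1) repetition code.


Rate = k/n = 1/3081

1/3081


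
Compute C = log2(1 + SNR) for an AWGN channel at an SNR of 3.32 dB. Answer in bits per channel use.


SNR_linear = 10^(3.32/10) = 2.1478; C = log2(1 + SNR_linear) = log2(1 + 2.1478) = 1.6544

1.6544 bits/channel use


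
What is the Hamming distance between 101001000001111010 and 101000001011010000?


Count differing positions: . . . . . ^ . . ^ . ^ . ^ . ^ . ^ . = 6 differences

6


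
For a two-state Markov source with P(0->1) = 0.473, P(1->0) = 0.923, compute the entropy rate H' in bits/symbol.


Stationary distribution: pi_0 = p10/(p01+p10) = 0.6612, pi_1 = 0.3388. Entropy rate H' = pi_0*H(p01) + pi_1*H(p10) = 0.6612*0.9979 + 0.3388*0.3915 = 0.7924

0.7924 bits/symbol


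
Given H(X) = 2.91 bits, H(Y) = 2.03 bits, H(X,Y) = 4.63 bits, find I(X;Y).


I(X;Y) = H(X) + H(Y) - H(X,Y) = 2.91 + 2.03 - 4.63 = 0.31

0.31 bits


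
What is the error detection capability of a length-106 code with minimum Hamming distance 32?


Detection capability = d_min - 1 = 32 - 1 = 31

31 errors


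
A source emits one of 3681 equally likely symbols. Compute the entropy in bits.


H = log2(n) = log2(3681) = 11.8459

11.8459 bits


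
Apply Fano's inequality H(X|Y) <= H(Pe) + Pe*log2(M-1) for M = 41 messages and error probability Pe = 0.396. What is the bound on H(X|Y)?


H(Pe) = -Pe*log2(Pe) - (1-Pe)*log2(1-Pe) = -0.396*log2(0.396) - 0.604*log2(0.604) = 0.529225 + 0.439337 = 0.9686. Pe*log2(M-1) = 0.396*log2(40) = 2.107484. Bound = H(Pe) + Pe*log2(M-1) = 0.529225 + 0.439337 + 2.107484 = 3.076

3.076 bits


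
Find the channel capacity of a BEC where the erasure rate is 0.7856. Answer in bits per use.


C = 1 - epsilon = 1 - 0.7856 = 0.2144

0.2144 bits


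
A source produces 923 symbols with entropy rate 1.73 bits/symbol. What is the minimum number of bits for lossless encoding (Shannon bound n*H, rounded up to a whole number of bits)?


Minimum bits >= n * H = 923 * 1.73 = 1596.79, rounded up to a whole number of bits = 1597

1597 bits


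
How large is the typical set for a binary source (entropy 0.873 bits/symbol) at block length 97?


log2|A_typical| = nH = 97 * 0.873 = 84.681, so |A_typical| ~ 2^84.681 = 3.101e+25

3.101e+25


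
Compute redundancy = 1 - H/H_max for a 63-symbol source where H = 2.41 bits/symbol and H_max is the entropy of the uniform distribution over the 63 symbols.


H_max = log2(K) = log2(63) = 5.9773 bits/symbol. Redundancy = 1 - H/H_max = 1 - 2.41/5.9773 = 1 - 0.4032 = 0.5968

0.5968


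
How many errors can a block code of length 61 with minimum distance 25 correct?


Correction capability = floor((d-1)/2) = floor((25-1)/2) = 12

12 errors


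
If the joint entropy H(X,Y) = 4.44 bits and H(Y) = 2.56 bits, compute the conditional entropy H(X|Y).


H(X|Y) = H(X,Y) - H(Y) = 4.44 - 2.56 = 1.88

1.88 bits


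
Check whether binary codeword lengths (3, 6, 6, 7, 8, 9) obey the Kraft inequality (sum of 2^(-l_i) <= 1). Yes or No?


Kraft sum = sum(2^(-l_i)) = 0.1699, need <= 1. Result: satisfied (a binary prefix-free code with these lengths exists)

Yes


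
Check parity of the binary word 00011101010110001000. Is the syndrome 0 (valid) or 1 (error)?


Syndrome = XOR of all bits = 0 XOR 0 XOR 0 XOR 1 XOR 1 XOR 1 XOR 0 XOR 1 XOR 0 XOR 1 XOR 0 XOR 1 XOR 1 XOR 0 XOR 0 XOR 0 XOR 1 XOR 0 XOR 0 XOR 0 = 0

0


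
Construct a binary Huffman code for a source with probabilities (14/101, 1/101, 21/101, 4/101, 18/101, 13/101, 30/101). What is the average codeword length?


Huffman construction (repeatedly merge the two least-probable nodes; each merge adds 1 bit to every symbol beneath it): 1/101 + 4/101 = 5/101; 5/101 + 13/101 = 18/101; 14/101 + 18/101 = 32/101; 18/101 + 21/101 = 39/101; 30/101 + 32/101 = 62/101; 39/101 + 62/101 = 1. Resulting codeword lengths (in the order the probabilities were given): (3, 4, 2, 4, 3, 3, 2). L_avg = sum(p_i * l_i) = 14/101*3 + 1/101*4 + 21/101*2 + 4/101*4 + 18/101*3 + 13/101*3 + 30/101*2 = 257/101 = 2.5446

2.5446 bits


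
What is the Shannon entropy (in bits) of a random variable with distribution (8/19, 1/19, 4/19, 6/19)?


H = -sum(p_i * log2(p_i)). Terms: -(8/19)*log2(8/19) = 0.525443; -(1/19)*log2(1/19) = 0.223575; -(4/19)*log2(4/19) = 0.473248; -(6/19)*log2(6/19) = 0.525147. H = 0.525443 + 0.223575 + 0.473248 + 0.525147 = 1.7474

1.7474 bits


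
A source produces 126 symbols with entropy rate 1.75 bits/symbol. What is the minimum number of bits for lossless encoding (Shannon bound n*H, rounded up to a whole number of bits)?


Minimum bits >= n * H = 126 * 1.75 = 220.5, rounded up to a whole number of bits = 221

221 bits


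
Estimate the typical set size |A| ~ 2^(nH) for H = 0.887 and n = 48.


log2|A_typical| = nH = 48 * 0.887 = 42.576, so |A_typical| ~ 2^42.576 = 6.556e+12

6.556e+12


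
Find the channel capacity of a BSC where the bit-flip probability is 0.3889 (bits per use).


H(p) = -p*log2(p) - (1-p)*log2(1-p) = -0.3889*log2(0.3889) - 0.6111*log2(0.6111) = 0.529887 + 0.434199 = 0.9641. C = 1 - H(p) = 1 - 0.9641 = 0.0359

0.0359 bits


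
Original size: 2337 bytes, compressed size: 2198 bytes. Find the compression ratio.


Ratio = original / compressed = 2337 / 2198 = 1.0632

1.0632


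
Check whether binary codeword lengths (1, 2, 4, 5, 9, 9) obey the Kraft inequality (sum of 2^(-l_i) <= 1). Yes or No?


Kraft sum = sum(2^(-l_i)) = 0.8477, need <= 1. Result: satisfied (a binary prefix-free code with these lengths exists)

Yes


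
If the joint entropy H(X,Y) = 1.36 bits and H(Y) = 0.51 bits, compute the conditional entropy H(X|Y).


H(X|Y) = H(X,Y) - H(Y) = 1.36 - 0.51 = 0.85

0.85 bits


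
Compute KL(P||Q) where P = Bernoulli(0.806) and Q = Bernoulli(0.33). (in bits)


KL = p*log2(p/q) + (1-p)*log2((1-p)/(1-q)) = 0.806*log2(0.806/0.33) + 0.194*log2(0.194/0.67) = 0.6915

0.6915 bits


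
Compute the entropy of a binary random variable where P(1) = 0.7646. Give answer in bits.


H = -p*log2(p) - (1-p)*log2(1-p). -0.7646*log2(0.7646) = 0.296071; -0.2354*log2(0.2354) = 0.491236. H = 0.296071 + 0.491236 = 0.7873

0.7873 bits


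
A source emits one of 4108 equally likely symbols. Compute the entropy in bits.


H = log2(n) = log2(4108) = 12.0042

12.0042 bits


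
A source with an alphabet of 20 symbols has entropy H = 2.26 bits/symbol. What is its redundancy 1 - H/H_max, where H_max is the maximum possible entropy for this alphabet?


H_max = log2(K) = log2(20) = 4.3219 bits/symbol. Redundancy = 1 - H/H_max = 1 - 2.26/4.3219 = 1 - 0.5229 = 0.4771

0.4771


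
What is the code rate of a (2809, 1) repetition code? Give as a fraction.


Rate = k/n = 1/2809

1/2809


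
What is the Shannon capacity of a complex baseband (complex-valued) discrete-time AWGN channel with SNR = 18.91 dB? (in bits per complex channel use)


SNR_linear = 10^(18.91/10) = 77.8037; C = log2(1 + SNR_linear) = log2(1 + 77.8037) = 6.3002

6.3002 bits/channel use


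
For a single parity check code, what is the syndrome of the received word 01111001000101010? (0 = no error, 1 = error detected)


Syndrome = XOR of all bits = 0 XOR 1 XOR 1 XOR 1 XOR 1 XOR 0 XOR 0 XOR 1 XOR 0 XOR 0 XOR 0 XOR 1 XOR 0 XOR 1 XOR 0 XOR 1 XOR 0 = 0

0


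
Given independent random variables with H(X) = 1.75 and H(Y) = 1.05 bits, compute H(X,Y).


For independent variables, H(X,Y) = H(X) + H(Y) = 1.75 + 1.05 = 2.8

2.8 bits


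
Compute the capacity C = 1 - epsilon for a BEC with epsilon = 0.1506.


C = 1 - epsilon = 1 - 0.1506 = 0.8494

0.8494 bits


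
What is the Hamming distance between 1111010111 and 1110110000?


Count differing positions: . . . ^ ^ . . ^ ^ ^ = 5 differences

5


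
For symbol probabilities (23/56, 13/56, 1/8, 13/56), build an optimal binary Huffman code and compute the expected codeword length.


Huffman construction (repeatedly merge the two least-probable nodes; each merge adds 1 bit to every symbol beneath it): 1/8 + 13/56 = 5/14; 13/56 + 5/14 = 33/56; 23/56 + 33/56 = 1. Resulting codeword lengths (in the order the probabilities were given): (1, 3, 3, 2). L_avg = sum(p_i * l_i) = 23/56*1 + 13/56*3 + 1/8*3 + 13/56*2 = 109/56 = 1.9464

1.9464 bits


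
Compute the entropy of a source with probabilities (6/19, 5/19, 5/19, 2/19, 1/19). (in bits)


H = -sum(p_i * log2(p_i)). Terms: -(6/19)*log2(6/19) = 0.525147; -(5/19)*log2(5/19) = 0.506842; -(5/19)*log2(5/19) = 0.506842; -(2/19)*log2(2/19) = 0.341887; -(1/19)*log2(1/19) = 0.223575. H = 0.525147 + 0.506842 + 0.506842 + 0.341887 + 0.223575 = 2.1043

2.1043 bits


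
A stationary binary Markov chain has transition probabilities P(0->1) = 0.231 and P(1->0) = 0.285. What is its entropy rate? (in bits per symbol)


Stationary distribution: pi_0 = p10/(p01+p10) = 0.5523, pi_1 = 0.4477. Entropy rate H' = pi_0*H(p01) + pi_1*H(p10) = 0.5523*0.7798 + 0.4477*0.8622 = 0.8166

0.8166 bits/symbol
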